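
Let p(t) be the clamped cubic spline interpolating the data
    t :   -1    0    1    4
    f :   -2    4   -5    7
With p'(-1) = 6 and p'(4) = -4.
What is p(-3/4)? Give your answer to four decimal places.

-0.1298

Write M_i for p''(x_i). With h_i = 1, 1, 3 and divided differences Δ_i = 6, -9, 4, the continuity of p' gives the tridiagonal system
  1·M_0 + 4·M_1 + 1·M_2 = 6(Δ_1 - Δ_0) = -90
  1·M_1 + 8·M_2 + 3·M_3 = 6(Δ_2 - Δ_1) = 78
Clamped end conditions give two more equations: 2h_0·M_0 + h_0·M_1 = 6(Δ_0 - p'(-1)) = 0 and h_2·M_2 + 2h_2·M_3 = 6(p'(4) - Δ_2) = -48.
Solving the tridiagonal system: M_0 = 458/29, M_1 = -916/29, M_2 = 596/29, M_3 = -530/29.
On [-1, 0], p(t) = -2 + 6·(t + 1) + 229/29·(t + 1)² - 229/29·(t + 1)³.
With (t + 1) = 1/4: p(-3/4) = -241/1856.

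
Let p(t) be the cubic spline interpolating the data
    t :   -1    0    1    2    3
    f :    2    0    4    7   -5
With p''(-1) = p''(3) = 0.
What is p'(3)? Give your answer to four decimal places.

-15.8393

Let M_i = p''(x_i). Step sizes h_i = 1, 1, 1, 1; slopes of the chords Δ_i = (y_(i+1) - y_i)/h_i = -2, 4, 3, -12.
  1·M_0 + 4·M_1 + 1·M_2 = 6(Δ_1 - Δ_0) = 36
  1·M_1 + 4·M_2 + 1·M_3 = 6(Δ_2 - Δ_1) = -6
  1·M_2 + 4·M_3 + 1·M_4 = 6(Δ_3 - Δ_2) = -90
Natural end conditions: M_0 = M_4 = 0.
Forward elimination and back-substitution give M_0 = 0, M_1 = 237/28, M_2 = 15/7, M_3 = -645/28, M_4 = 0.
On [2, 3], p'(t) = b_3 + 2c_3·(t - 2) + 3d_3·(t - 2)² with b_3 = Δ_3 - h_3(2M_3 + M_4)/6 = -121/28, c_3 = M_3/2 = -645/56, d_3 = (M_4 - M_3)/(6h_3) = 215/56. So p'(3) = -887/56.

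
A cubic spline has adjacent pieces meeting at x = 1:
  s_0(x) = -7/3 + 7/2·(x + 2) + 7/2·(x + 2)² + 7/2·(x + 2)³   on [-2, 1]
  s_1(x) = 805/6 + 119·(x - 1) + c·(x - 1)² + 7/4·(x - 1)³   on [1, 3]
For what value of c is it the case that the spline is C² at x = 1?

35

s_0''(x) = 7 + 21·(x + 2), so s_0''(1) = 70. On the right, s_1''(1) = 2c, so c = 35.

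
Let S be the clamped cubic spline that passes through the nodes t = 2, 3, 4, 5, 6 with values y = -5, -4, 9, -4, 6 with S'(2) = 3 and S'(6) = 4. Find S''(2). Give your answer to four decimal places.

-26.4286

Let m_i = S''(x_i). Step sizes h_i = 1, 1, 1, 1; slopes of the chords Δ_i = (y_(i+1) - y_i)/h_i = 1, 13, -13, 10.
  1·m_0 + 4·m_1 + 1·m_2 = 6(Δ_1 - Δ_0) = 72
  1·m_1 + 4·m_2 + 1·m_3 = 6(Δ_2 - Δ_1) = -156
  1·m_2 + 4·m_3 + 1·m_4 = 6(Δ_3 - Δ_2) = 138
Clamped end conditions give two more equations: 2h_0·m_0 + h_0·m_1 = 6(Δ_0 - S'(2)) = -12 and h_3·m_3 + 2h_3·m_4 = 6(S'(6) - Δ_3) = -36.
Solving the tridiagonal system: m_0 = -185/7, m_1 = 286/7, m_2 = -65, m_3 = 442/7, m_4 = -347/7.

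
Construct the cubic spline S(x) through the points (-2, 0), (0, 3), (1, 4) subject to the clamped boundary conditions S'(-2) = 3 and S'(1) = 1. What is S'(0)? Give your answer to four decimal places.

0.9167

With M_i denoting the second derivative at x_i, h_i = 2, 1, and Δ_i = (y_(i+1) − y_i)/h_i = 3/2, 1:
  2·M_0 + 6·M_1 + 1·M_2 = 6(Δ_1 - Δ_0) = -3
Clamped end conditions give two more equations: 2h_0·M_0 + h_0·M_1 = 6(Δ_0 - S'(-2)) = -9 and h_1·M_1 + 2h_1·M_2 = 6(S'(1) - Δ_1) = 0.
Hence M_0 = -29/12, M_1 = 1/3, M_2 = -1/6.
On [0, 1], S'(x) = b_1 + 2c_1·x + 3d_1·x² with b_1 = Δ_1 - h_1(2M_1 + M_2)/6 = 11/12, c_1 = M_1/2 = 1/6, d_1 = (M_2 - M_1)/(6h_1) = -1/12. So S'(0) = 11/12.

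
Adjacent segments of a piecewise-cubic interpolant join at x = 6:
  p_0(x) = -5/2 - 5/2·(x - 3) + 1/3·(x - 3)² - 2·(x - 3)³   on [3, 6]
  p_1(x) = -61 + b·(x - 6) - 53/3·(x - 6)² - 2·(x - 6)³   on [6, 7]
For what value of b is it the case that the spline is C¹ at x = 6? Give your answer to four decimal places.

p_0'(x) = -5/2 + 2/3·(x - 3) - 6·(x - 3)², so p_0'(6) = -109/2. On the right, p_1'(6) = b, so b = -109/2.

-54.5000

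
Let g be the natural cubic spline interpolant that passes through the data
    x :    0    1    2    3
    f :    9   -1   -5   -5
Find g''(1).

With σ_i denoting the second derivative at x_i, h_i = 1, 1, 1, and Δ_i = (y_(i+1) − y_i)/h_i = -10, -4, 0:
  1·σ_0 + 4·σ_1 + 1·σ_2 = 6(Δ_1 - Δ_0) = 36
  1·σ_1 + 4·σ_2 + 1·σ_3 = 6(Δ_2 - Δ_1) = 24
Natural end conditions: σ_0 = σ_3 = 0.
Solving the tridiagonal system: σ_0 = 0, σ_1 = 8, σ_2 = 4, σ_3 = 0.

8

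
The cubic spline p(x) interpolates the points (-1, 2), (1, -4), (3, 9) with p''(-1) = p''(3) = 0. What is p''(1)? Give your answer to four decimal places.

Let σ_i = p''(x_i). Step sizes h_i = 2, 2; slopes of the chords Δ_i = (y_(i+1) - y_i)/h_i = -3, 13/2.
  2·σ_0 + 8·σ_1 + 2·σ_2 = 6(Δ_1 - Δ_0) = 57
Natural end conditions: σ_0 = σ_2 = 0.
Hence σ_0 = 0, σ_1 = 57/8, σ_2 = 0.

7.1250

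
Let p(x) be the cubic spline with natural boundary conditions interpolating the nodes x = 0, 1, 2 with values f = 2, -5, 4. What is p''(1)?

With σ_i denoting the second derivative at x_i, h_i = 1, 1, and Δ_i = (y_(i+1) − y_i)/h_i = -7, 9:
  1·σ_0 + 4·σ_1 + 1·σ_2 = 6(Δ_1 - Δ_0) = 96
Natural end conditions: σ_0 = σ_2 = 0.
Forward elimination and back-substitution give σ_0 = 0, σ_1 = 24, σ_2 = 0.

24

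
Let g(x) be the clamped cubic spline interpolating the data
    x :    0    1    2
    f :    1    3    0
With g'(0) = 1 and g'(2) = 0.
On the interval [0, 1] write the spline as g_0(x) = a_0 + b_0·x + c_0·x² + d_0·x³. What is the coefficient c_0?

With σ_i denoting the second derivative at x_i, h_i = 1, 1, and Δ_i = (y_(i+1) − y_i)/h_i = 2, -3:
  1·σ_0 + 4·σ_1 + 1·σ_2 = 6(Δ_1 - Δ_0) = -30
Clamped end conditions give two more equations: 2h_0·σ_0 + h_0·σ_1 = 6(Δ_0 - g'(0)) = 6 and h_1·σ_1 + 2h_1·σ_2 = 6(g'(2) - Δ_1) = 18.
Forward elimination and back-substitution give σ_0 = 10, σ_1 = -14, σ_2 = 16.
On [0, 1], with g_0(x) = a_0 + b_0·x + c_0·x² + d_0·x³: c_0 = σ_0/2 = 5, d_0 = (σ_1 - σ_0)/(6h_0) = -4, b_0 = Δ_0 - h_0(2σ_0 + σ_1)/6 = 1.

5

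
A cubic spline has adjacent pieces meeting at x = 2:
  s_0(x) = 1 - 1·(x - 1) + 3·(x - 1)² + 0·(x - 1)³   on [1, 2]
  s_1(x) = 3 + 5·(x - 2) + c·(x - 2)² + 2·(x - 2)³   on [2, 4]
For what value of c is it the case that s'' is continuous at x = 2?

3

s_0''(x) = 6 + 0·(x - 1), so s_0''(2) = 6. On the right, s_1''(2) = 2c, so c = 3.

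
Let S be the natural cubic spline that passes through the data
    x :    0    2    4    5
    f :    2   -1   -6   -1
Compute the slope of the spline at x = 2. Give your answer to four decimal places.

-3.4091

Write M_i for S''(x_i). With h_i = 2, 2, 1 and divided differences Δ_i = -3/2, -5/2, 5, the continuity of S' gives the tridiagonal system
  2·M_0 + 8·M_1 + 2·M_2 = 6(Δ_1 - Δ_0) = -6
  2·M_1 + 6·M_2 + 1·M_3 = 6(Δ_2 - Δ_1) = 45
Natural end conditions: M_0 = M_3 = 0.
Solving the tridiagonal system: M_0 = 0, M_1 = -63/22, M_2 = 93/11, M_3 = 0.
On [2, 4], S'(x) = b_1 + 2c_1·(x - 2) + 3d_1·(x - 2)² with b_1 = Δ_1 - h_1(2M_1 + M_2)/6 = -75/22, c_1 = M_1/2 = -63/44, d_1 = (M_2 - M_1)/(6h_1) = 83/88. So S'(2) = -75/22.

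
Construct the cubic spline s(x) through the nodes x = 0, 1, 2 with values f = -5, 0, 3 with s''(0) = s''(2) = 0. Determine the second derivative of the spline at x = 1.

-3

Let M_i = s''(x_i). Step sizes h_i = 1, 1; slopes of the chords Δ_i = (y_(i+1) - y_i)/h_i = 5, 3.
  1·M_0 + 4·M_1 + 1·M_2 = 6(Δ_1 - Δ_0) = -12
Natural end conditions: M_0 = M_2 = 0.
Solving: M_0 = 0, M_1 = -3, M_2 = 0.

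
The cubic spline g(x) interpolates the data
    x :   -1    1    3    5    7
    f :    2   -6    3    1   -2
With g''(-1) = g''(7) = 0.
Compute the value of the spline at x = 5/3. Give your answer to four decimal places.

-3.7011

With M_i denoting the second derivative at x_i, h_i = 2, 2, 2, 2, and Δ_i = (y_(i+1) − y_i)/h_i = -4, 9/2, -1, -3/2:
  2·M_0 + 8·M_1 + 2·M_2 = 6(Δ_1 - Δ_0) = 51
  2·M_1 + 8·M_2 + 2·M_3 = 6(Δ_2 - Δ_1) = -33
  2·M_2 + 8·M_3 + 2·M_4 = 6(Δ_3 - Δ_2) = -3
Natural end conditions: M_0 = M_4 = 0.
Forward elimination and back-substitution give M_0 = 0, M_1 = 447/56, M_2 = -45/7, M_3 = 69/56, M_4 = 0.
On [1, 3], g(x) = -6 + 37/28·(x - 1) + 447/112·(x - 1)² - 269/224·(x - 1)³.
With (x - 1) = 2/3: g(5/3) = -1399/378.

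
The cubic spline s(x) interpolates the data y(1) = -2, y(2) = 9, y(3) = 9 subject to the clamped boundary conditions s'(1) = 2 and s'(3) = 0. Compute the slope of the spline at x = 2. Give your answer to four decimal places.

7.7500

Write M_i for s''(x_i). With h_i = 1, 1 and divided differences Δ_i = 11, 0, the continuity of s' gives the tridiagonal system
  1·M_0 + 4·M_1 + 1·M_2 = 6(Δ_1 - Δ_0) = -66
Clamped end conditions give two more equations: 2h_0·M_0 + h_0·M_1 = 6(Δ_0 - s'(1)) = 54 and h_1·M_1 + 2h_1·M_2 = 6(s'(3) - Δ_1) = 0.
Hence M_0 = 85/2, M_1 = -31, M_2 = 31/2.
On [2, 3], s'(x) = b_1 + 2c_1·(x - 2) + 3d_1·(x - 2)² with b_1 = Δ_1 - h_1(2M_1 + M_2)/6 = 31/4, c_1 = M_1/2 = -31/2, d_1 = (M_2 - M_1)/(6h_1) = 31/4. So s'(2) = 31/4.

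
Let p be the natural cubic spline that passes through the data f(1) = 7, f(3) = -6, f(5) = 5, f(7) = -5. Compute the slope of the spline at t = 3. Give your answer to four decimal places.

Let m_i = p''(x_i). Step sizes h_i = 2, 2, 2; slopes of the chords Δ_i = (y_(i+1) - y_i)/h_i = -13/2, 11/2, -5.
  2·m_0 + 8·m_1 + 2·m_2 = 6(Δ_1 - Δ_0) = 72
  2·m_1 + 8·m_2 + 2·m_3 = 6(Δ_2 - Δ_1) = -63
Natural end conditions: m_0 = m_3 = 0.
Solving: m_0 = 0, m_1 = 117/10, m_2 = -54/5, m_3 = 0.
On [3, 5], p'(t) = b_1 + 2c_1·(t - 3) + 3d_1·(t - 3)² with b_1 = Δ_1 - h_1(2m_1 + m_2)/6 = 13/10, c_1 = m_1/2 = 117/20, d_1 = (m_2 - m_1)/(6h_1) = -15/8. So p'(3) = 13/10.

1.3000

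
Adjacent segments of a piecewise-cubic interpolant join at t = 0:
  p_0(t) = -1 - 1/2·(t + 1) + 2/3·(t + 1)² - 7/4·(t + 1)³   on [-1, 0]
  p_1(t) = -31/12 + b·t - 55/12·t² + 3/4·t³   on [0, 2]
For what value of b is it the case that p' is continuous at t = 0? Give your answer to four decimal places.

-4.4167

p_0'(t) = -1/2 + 4/3·(t + 1) - 21/4·(t + 1)², so p_0'(0) = -53/12. On the right, p_1'(0) = b, so b = -53/12.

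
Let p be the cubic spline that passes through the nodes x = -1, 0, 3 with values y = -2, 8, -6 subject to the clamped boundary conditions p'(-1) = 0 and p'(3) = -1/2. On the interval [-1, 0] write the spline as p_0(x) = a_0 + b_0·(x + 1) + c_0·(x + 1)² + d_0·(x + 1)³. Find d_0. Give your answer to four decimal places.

With σ_i denoting the second derivative at x_i, h_i = 1, 3, and Δ_i = (y_(i+1) − y_i)/h_i = 10, -14/3:
  1·σ_0 + 8·σ_1 + 3·σ_2 = 6(Δ_1 - Δ_0) = -88
Clamped end conditions give two more equations: 2h_0·σ_0 + h_0·σ_1 = 6(Δ_0 - p'(-1)) = 60 and h_1·σ_1 + 2h_1·σ_2 = 6(p'(3) - Δ_1) = 25.
Hence σ_0 = 327/8, σ_1 = -87/4, σ_2 = 361/24.
On [-1, 0], with p_0(x) = a_0 + b_0·(x + 1) + c_0·(x + 1)² + d_0·(x + 1)³: c_0 = σ_0/2 = 327/16, d_0 = (σ_1 - σ_0)/(6h_0) = -167/16, b_0 = Δ_0 - h_0(2σ_0 + σ_1)/6 = 0.

-10.4375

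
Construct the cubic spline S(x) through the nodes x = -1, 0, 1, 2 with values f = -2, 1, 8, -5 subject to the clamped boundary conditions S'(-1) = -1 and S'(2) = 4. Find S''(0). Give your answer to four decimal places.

18.9333

Write M_i for S''(x_i). With h_i = 1, 1, 1 and divided differences Δ_i = 3, 7, -13, the continuity of S' gives the tridiagonal system
  1·M_0 + 4·M_1 + 1·M_2 = 6(Δ_1 - Δ_0) = 24
  1·M_1 + 4·M_2 + 1·M_3 = 6(Δ_2 - Δ_1) = -120
Clamped end conditions give two more equations: 2h_0·M_0 + h_0·M_1 = 6(Δ_0 - S'(-1)) = 24 and h_2·M_2 + 2h_2·M_3 = 6(S'(2) - Δ_2) = 102.
Solving: M_0 = 38/15, M_1 = 284/15, M_2 = -814/15, M_3 = 1172/15.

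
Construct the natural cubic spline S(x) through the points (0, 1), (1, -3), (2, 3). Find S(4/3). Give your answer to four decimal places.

-1.9259

Put σ_i = S'' at the i-th knot. Here h = (1, 1) and Δ = (-4, 6), so the interior equations h_(i-1)·σ_(i-1) + 2(h_(i-1)+h_i)·σ_i + h_i·σ_(i+1) = 6(Δ_i − Δ_(i-1)) read
  1·σ_0 + 4·σ_1 + 1·σ_2 = 6(Δ_1 - Δ_0) = 60
Natural end conditions: σ_0 = σ_2 = 0.
Hence σ_0 = 0, σ_1 = 15, σ_2 = 0.
On [1, 2], S(x) = -3 + 1·(x - 1) + 15/2·(x - 1)² - 5/2·(x - 1)³.
With (x - 1) = 1/3: S(4/3) = -52/27.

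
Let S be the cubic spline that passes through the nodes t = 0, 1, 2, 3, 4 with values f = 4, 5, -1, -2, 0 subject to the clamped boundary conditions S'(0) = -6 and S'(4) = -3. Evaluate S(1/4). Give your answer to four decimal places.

3.3502

Let M_i = S''(x_i). Step sizes h_i = 1, 1, 1, 1; slopes of the chords Δ_i = (y_(i+1) - y_i)/h_i = 1, -6, -1, 2.
  1·M_0 + 4·M_1 + 1·M_2 = 6(Δ_1 - Δ_0) = -42
  1·M_1 + 4·M_2 + 1·M_3 = 6(Δ_2 - Δ_1) = 30
  1·M_2 + 4·M_3 + 1·M_4 = 6(Δ_3 - Δ_2) = 18
Clamped end conditions give two more equations: 2h_0·M_0 + h_0·M_1 = 6(Δ_0 - S'(0)) = 42 and h_3·M_3 + 2h_3·M_4 = 6(S'(4) - Δ_3) = -30.
Solving the tridiagonal system: M_0 = 885/28, M_1 = -297/14, M_2 = 45/4, M_3 = 87/14, M_4 = -507/28.
On [0, 1], S(t) = 4 - 6·t + 885/56·t² - 493/56·t³.
With t = 1/4: S(1/4) = 12007/3584.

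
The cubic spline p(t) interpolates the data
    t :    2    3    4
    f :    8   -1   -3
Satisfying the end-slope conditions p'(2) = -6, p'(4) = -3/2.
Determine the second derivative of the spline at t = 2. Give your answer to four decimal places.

-17.2500

Put m_i = p'' at the i-th knot. Here h = (1, 1) and Δ = (-9, -2), so the interior equations h_(i-1)·m_(i-1) + 2(h_(i-1)+h_i)·m_i + h_i·m_(i+1) = 6(Δ_i − Δ_(i-1)) read
  1·m_0 + 4·m_1 + 1·m_2 = 6(Δ_1 - Δ_0) = 42
Clamped end conditions give two more equations: 2h_0·m_0 + h_0·m_1 = 6(Δ_0 - p'(2)) = -18 and h_1·m_1 + 2h_1·m_2 = 6(p'(4) - Δ_1) = 3.
Forward elimination and back-substitution give m_0 = -69/4, m_1 = 33/2, m_2 = -27/4.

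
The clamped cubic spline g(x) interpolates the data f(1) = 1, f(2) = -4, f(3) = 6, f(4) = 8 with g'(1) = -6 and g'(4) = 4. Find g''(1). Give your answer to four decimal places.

-12.9333

With m_i denoting the second derivative at x_i, h_i = 1, 1, 1, and Δ_i = (y_(i+1) − y_i)/h_i = -5, 10, 2:
  1·m_0 + 4·m_1 + 1·m_2 = 6(Δ_1 - Δ_0) = 90
  1·m_1 + 4·m_2 + 1·m_3 = 6(Δ_2 - Δ_1) = -48
Clamped end conditions give two more equations: 2h_0·m_0 + h_0·m_1 = 6(Δ_0 - g'(1)) = 6 and h_2·m_2 + 2h_2·m_3 = 6(g'(4) - Δ_2) = 12.
Forward elimination and back-substitution give m_0 = -194/15, m_1 = 478/15, m_2 = -368/15, m_3 = 274/15.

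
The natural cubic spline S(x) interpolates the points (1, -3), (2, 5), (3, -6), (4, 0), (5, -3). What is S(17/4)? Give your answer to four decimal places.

Write M_i for S''(x_i). With h_i = 1, 1, 1, 1 and divided differences Δ_i = 8, -11, 6, -3, the continuity of S' gives the tridiagonal system
  1·M_0 + 4·M_1 + 1·M_2 = 6(Δ_1 - Δ_0) = -114
  1·M_1 + 4·M_2 + 1·M_3 = 6(Δ_2 - Δ_1) = 102
  1·M_2 + 4·M_3 + 1·M_4 = 6(Δ_3 - Δ_2) = -54
Natural end conditions: M_0 = M_4 = 0.
Solving the tridiagonal system: M_0 = 0, M_1 = -543/14, M_2 = 288/7, M_3 = -333/14, M_4 = 0.
On [4, 5], S(x) = 0 + 69/14·(x - 4) - 333/28·(x - 4)² + 111/28·(x - 4)³.
With (x - 4) = 1/4: S(17/4) = 141/256.

0.5508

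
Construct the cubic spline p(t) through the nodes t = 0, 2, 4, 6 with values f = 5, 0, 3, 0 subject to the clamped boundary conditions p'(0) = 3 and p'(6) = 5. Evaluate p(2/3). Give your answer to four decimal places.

4.7802

Put M_i = p'' at the i-th knot. Here h = (2, 2, 2) and Δ = (-5/2, 3/2, -3/2), so the interior equations h_(i-1)·M_(i-1) + 2(h_(i-1)+h_i)·M_i + h_i·M_(i+1) = 6(Δ_i − Δ_(i-1)) read
  2·M_0 + 8·M_1 + 2·M_2 = 6(Δ_1 - Δ_0) = 24
  2·M_1 + 8·M_2 + 2·M_3 = 6(Δ_2 - Δ_1) = -18
Clamped end conditions give two more equations: 2h_0·M_0 + h_0·M_1 = 6(Δ_0 - p'(0)) = -33 and h_2·M_2 + 2h_2·M_3 = 6(p'(6) - Δ_2) = 39.
Solving the tridiagonal system: M_0 = -367/30, M_1 = 239/30, M_2 = -229/30, M_3 = 407/30.
On [0, 2], p(t) = 5 + 3·t - 367/60·t² + 101/60·t³.
With t = 2/3: p(2/3) = 1936/405.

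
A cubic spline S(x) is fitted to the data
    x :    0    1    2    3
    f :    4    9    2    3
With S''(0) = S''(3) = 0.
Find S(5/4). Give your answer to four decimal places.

Write M_i for S''(x_i). With h_i = 1, 1, 1 and divided differences Δ_i = 5, -7, 1, the continuity of S' gives the tridiagonal system
  1·M_0 + 4·M_1 + 1·M_2 = 6(Δ_1 - Δ_0) = -72
  1·M_1 + 4·M_2 + 1·M_3 = 6(Δ_2 - Δ_1) = 48
Natural end conditions: M_0 = M_3 = 0.
Forward elimination and back-substitution give M_0 = 0, M_1 = -112/5, M_2 = 88/5, M_3 = 0.
On [1, 2], S(x) = 9 - 37/15·(x - 1) - 56/5·(x - 1)² + 20/3·(x - 1)³.
With (x - 1) = 1/4: S(5/4) = 623/80.

7.7875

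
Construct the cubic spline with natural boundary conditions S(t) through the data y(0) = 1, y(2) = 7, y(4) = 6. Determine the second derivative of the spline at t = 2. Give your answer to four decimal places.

-2.6250

Write σ_i for S''(x_i). With h_i = 2, 2 and divided differences Δ_i = 3, -1/2, the continuity of S' gives the tridiagonal system
  2·σ_0 + 8·σ_1 + 2·σ_2 = 6(Δ_1 - Δ_0) = -21
Natural end conditions: σ_0 = σ_2 = 0.
Forward elimination and back-substitution give σ_0 = 0, σ_1 = -21/8, σ_2 = 0.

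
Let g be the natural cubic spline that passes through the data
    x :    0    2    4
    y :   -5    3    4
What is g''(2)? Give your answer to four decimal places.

Put M_i = g'' at the i-th knot. Here h = (2, 2) and Δ = (4, 1/2), so the interior equations h_(i-1)·M_(i-1) + 2(h_(i-1)+h_i)·M_i + h_i·M_(i+1) = 6(Δ_i − Δ_(i-1)) read
  2·M_0 + 8·M_1 + 2·M_2 = 6(Δ_1 - Δ_0) = -21
Natural end conditions: M_0 = M_2 = 0.
Solving: M_0 = 0, M_1 = -21/8, M_2 = 0.

-2.6250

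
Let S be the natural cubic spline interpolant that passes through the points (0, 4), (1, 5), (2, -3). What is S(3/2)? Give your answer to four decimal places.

1.8438

Let σ_i = S''(x_i). Step sizes h_i = 1, 1; slopes of the chords Δ_i = (y_(i+1) - y_i)/h_i = 1, -8.
  1·σ_0 + 4·σ_1 + 1·σ_2 = 6(Δ_1 - Δ_0) = -54
Natural end conditions: σ_0 = σ_2 = 0.
Forward elimination and back-substitution give σ_0 = 0, σ_1 = -27/2, σ_2 = 0.
On [1, 2], S(x) = 5 - 7/2·(x - 1) - 27/4·(x - 1)² + 9/4·(x - 1)³.
With (x - 1) = 1/2: S(3/2) = 59/32.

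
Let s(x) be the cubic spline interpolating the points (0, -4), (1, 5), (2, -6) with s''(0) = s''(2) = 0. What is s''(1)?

Let M_i = s''(x_i). Step sizes h_i = 1, 1; slopes of the chords Δ_i = (y_(i+1) - y_i)/h_i = 9, -11.
  1·M_0 + 4·M_1 + 1·M_2 = 6(Δ_1 - Δ_0) = -120
Natural end conditions: M_0 = M_2 = 0.
Solving: M_0 = 0, M_1 = -30, M_2 = 0.

-30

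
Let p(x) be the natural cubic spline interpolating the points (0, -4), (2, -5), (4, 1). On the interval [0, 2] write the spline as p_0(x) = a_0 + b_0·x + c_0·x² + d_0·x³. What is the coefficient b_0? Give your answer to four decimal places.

Let M_i = p''(x_i). Step sizes h_i = 2, 2; slopes of the chords Δ_i = (y_(i+1) - y_i)/h_i = -1/2, 3.
  2·M_0 + 8·M_1 + 2·M_2 = 6(Δ_1 - Δ_0) = 21
Natural end conditions: M_0 = M_2 = 0.
Solving: M_0 = 0, M_1 = 21/8, M_2 = 0.
On [0, 2], with p_0(x) = a_0 + b_0·x + c_0·x² + d_0·x³: c_0 = M_0/2 = 0, d_0 = (M_1 - M_0)/(6h_0) = 7/32, b_0 = Δ_0 - h_0(2M_0 + M_1)/6 = -11/8.

-1.3750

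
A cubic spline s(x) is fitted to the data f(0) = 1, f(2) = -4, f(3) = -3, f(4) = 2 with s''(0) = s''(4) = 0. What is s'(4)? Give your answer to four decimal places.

Write M_i for s''(x_i). With h_i = 2, 1, 1 and divided differences Δ_i = -5/2, 1, 5, the continuity of s' gives the tridiagonal system
  2·M_0 + 6·M_1 + 1·M_2 = 6(Δ_1 - Δ_0) = 21
  1·M_1 + 4·M_2 + 1·M_3 = 6(Δ_2 - Δ_1) = 24
Natural end conditions: M_0 = M_3 = 0.
Hence M_0 = 0, M_1 = 60/23, M_2 = 123/23, M_3 = 0.
On [3, 4], s'(x) = b_2 + 2c_2·(x - 3) + 3d_2·(x - 3)² with b_2 = Δ_2 - h_2(2M_2 + M_3)/6 = 74/23, c_2 = M_2/2 = 123/46, d_2 = (M_3 - M_2)/(6h_2) = -41/46. So s'(4) = 271/46.

5.8913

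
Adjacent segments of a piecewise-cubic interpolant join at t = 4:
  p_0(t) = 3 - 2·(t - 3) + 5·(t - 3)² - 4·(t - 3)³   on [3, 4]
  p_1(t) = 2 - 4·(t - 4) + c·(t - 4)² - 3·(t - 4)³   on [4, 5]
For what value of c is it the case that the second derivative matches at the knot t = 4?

p_0''(t) = 10 - 24·(t - 3), so p_0''(4) = -14. On the right, p_1''(4) = 2c, so c = -7.

-7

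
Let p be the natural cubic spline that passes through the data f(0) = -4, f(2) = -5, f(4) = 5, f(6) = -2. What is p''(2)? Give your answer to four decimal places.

6.1000

Write M_i for p''(x_i). With h_i = 2, 2, 2 and divided differences Δ_i = -1/2, 5, -7/2, the continuity of p' gives the tridiagonal system
  2·M_0 + 8·M_1 + 2·M_2 = 6(Δ_1 - Δ_0) = 33
  2·M_1 + 8·M_2 + 2·M_3 = 6(Δ_2 - Δ_1) = -51
Natural end conditions: M_0 = M_3 = 0.
Solving the tridiagonal system: M_0 = 0, M_1 = 61/10, M_2 = -79/10, M_3 = 0.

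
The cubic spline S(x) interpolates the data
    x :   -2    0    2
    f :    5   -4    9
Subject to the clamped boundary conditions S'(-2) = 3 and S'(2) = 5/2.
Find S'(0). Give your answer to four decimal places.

0.1250

Let σ_i = S''(x_i). Step sizes h_i = 2, 2; slopes of the chords Δ_i = (y_(i+1) - y_i)/h_i = -9/2, 13/2.
  2·σ_0 + 8·σ_1 + 2·σ_2 = 6(Δ_1 - Δ_0) = 66
Clamped end conditions give two more equations: 2h_0·σ_0 + h_0·σ_1 = 6(Δ_0 - S'(-2)) = -45 and h_1·σ_1 + 2h_1·σ_2 = 6(S'(2) - Δ_1) = -24.
Hence σ_0 = -157/8, σ_1 = 67/4, σ_2 = -115/8.
On [0, 2], S'(x) = b_1 + 2c_1·x + 3d_1·x² with b_1 = Δ_1 - h_1(2σ_1 + σ_2)/6 = 1/8, c_1 = σ_1/2 = 67/8, d_1 = (σ_2 - σ_1)/(6h_1) = -83/32. So S'(0) = 1/8.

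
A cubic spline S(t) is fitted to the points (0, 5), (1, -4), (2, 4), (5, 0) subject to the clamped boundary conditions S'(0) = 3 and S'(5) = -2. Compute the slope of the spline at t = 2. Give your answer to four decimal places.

Put m_i = S'' at the i-th knot. Here h = (1, 1, 3) and Δ = (-9, 8, -4/3), so the interior equations h_(i-1)·m_(i-1) + 2(h_(i-1)+h_i)·m_i + h_i·m_(i+1) = 6(Δ_i − Δ_(i-1)) read
  1·m_0 + 4·m_1 + 1·m_2 = 6(Δ_1 - Δ_0) = 102
  1·m_1 + 8·m_2 + 3·m_3 = 6(Δ_2 - Δ_1) = -56
Clamped end conditions give two more equations: 2h_0·m_0 + h_0·m_1 = 6(Δ_0 - S'(0)) = -72 and h_2·m_2 + 2h_2·m_3 = 6(S'(5) - Δ_2) = -4.
Solving the tridiagonal system: m_0 = -1678/29, m_1 = 1268/29, m_2 = -436/29, m_3 = 596/87.
On [2, 5], S'(t) = b_2 + 2c_2·(t - 2) + 3d_2·(t - 2)² with b_2 = Δ_2 - h_2(2m_2 + m_3)/6 = 298/29, c_2 = m_2/2 = -218/29, d_2 = (m_3 - m_2)/(6h_2) = 952/783. So S'(2) = 298/29.

10.2759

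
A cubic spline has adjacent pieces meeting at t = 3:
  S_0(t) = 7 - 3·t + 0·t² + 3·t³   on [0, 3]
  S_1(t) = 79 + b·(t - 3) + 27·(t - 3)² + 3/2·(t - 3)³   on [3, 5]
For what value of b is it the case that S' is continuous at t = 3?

S_0'(t) = -3 + 0·t + 9·t², so S_0'(3) = 78. On the right, S_1'(3) = b, so b = 78.

78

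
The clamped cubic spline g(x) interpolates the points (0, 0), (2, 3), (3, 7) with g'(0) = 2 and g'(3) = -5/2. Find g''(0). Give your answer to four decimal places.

Write σ_i for g''(x_i). With h_i = 2, 1 and divided differences Δ_i = 3/2, 4, the continuity of g' gives the tridiagonal system
  2·σ_0 + 6·σ_1 + 1·σ_2 = 6(Δ_1 - Δ_0) = 15
Clamped end conditions give two more equations: 2h_0·σ_0 + h_0·σ_1 = 6(Δ_0 - g'(0)) = -3 and h_1·σ_1 + 2h_1·σ_2 = 6(g'(3) - Δ_1) = -39.
Solving the tridiagonal system: σ_0 = -19/4, σ_1 = 8, σ_2 = -47/2.

-4.7500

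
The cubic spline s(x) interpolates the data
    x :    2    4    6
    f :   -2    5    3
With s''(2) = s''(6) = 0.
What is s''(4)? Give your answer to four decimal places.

With σ_i denoting the second derivative at x_i, h_i = 2, 2, and Δ_i = (y_(i+1) − y_i)/h_i = 7/2, -1:
  2·σ_0 + 8·σ_1 + 2·σ_2 = 6(Δ_1 - Δ_0) = -27
Natural end conditions: σ_0 = σ_2 = 0.
Solving the tridiagonal system: σ_0 = 0, σ_1 = -27/8, σ_2 = 0.

-3.3750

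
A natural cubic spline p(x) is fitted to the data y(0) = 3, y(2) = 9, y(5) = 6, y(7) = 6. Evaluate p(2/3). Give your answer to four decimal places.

Write M_i for p''(x_i). With h_i = 2, 3, 2 and divided differences Δ_i = 3, -1, 0, the continuity of p' gives the tridiagonal system
  2·M_0 + 10·M_1 + 3·M_2 = 6(Δ_1 - Δ_0) = -24
  3·M_1 + 10·M_2 + 2·M_3 = 6(Δ_2 - Δ_1) = 6
Natural end conditions: M_0 = M_3 = 0.
Solving: M_0 = 0, M_1 = -258/91, M_2 = 132/91, M_3 = 0.
On [0, 2], p(x) = 3 + 359/91·x + 0·x² - 43/182·x³.
With x = 2/3: p(2/3) = 13661/2457.

5.5600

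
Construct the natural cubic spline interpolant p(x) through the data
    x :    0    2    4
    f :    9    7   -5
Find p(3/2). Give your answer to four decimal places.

8.3203

Let m_i = p''(x_i). Step sizes h_i = 2, 2; slopes of the chords Δ_i = (y_(i+1) - y_i)/h_i = -1, -6.
  2·m_0 + 8·m_1 + 2·m_2 = 6(Δ_1 - Δ_0) = -30
Natural end conditions: m_0 = m_2 = 0.
Forward elimination and back-substitution give m_0 = 0, m_1 = -15/4, m_2 = 0.
On [0, 2], p(x) = 9 + 1/4·x + 0·x² - 5/16·x³.
With x = 3/2: p(3/2) = 1065/128.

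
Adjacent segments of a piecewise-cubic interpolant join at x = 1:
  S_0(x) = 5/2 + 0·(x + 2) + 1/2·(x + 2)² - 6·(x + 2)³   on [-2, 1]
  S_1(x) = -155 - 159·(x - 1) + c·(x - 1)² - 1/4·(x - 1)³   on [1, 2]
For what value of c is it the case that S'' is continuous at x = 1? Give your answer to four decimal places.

-53.5000

S_0''(x) = 1 - 36·(x + 2), so S_0''(1) = -107. On the right, S_1''(1) = 2c, so c = -107/2.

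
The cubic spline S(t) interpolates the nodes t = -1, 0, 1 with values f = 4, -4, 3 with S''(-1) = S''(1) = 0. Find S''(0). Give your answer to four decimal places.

22.5000

Write m_i for S''(x_i). With h_i = 1, 1 and divided differences Δ_i = -8, 7, the continuity of S' gives the tridiagonal system
  1·m_0 + 4·m_1 + 1·m_2 = 6(Δ_1 - Δ_0) = 90
Natural end conditions: m_0 = m_2 = 0.
Solving the tridiagonal system: m_0 = 0, m_1 = 45/2, m_2 = 0.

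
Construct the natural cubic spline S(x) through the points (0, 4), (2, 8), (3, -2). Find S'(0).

Let m_i = S''(x_i). Step sizes h_i = 2, 1; slopes of the chords Δ_i = (y_(i+1) - y_i)/h_i = 2, -10.
  2·m_0 + 6·m_1 + 1·m_2 = 6(Δ_1 - Δ_0) = -72
Natural end conditions: m_0 = m_2 = 0.
Solving the tridiagonal system: m_0 = 0, m_1 = -12, m_2 = 0.
On [0, 2], S'(x) = b_0 + 2c_0·x + 3d_0·x² with b_0 = Δ_0 - h_0(2m_0 + m_1)/6 = 6, c_0 = m_0/2 = 0, d_0 = (m_1 - m_0)/(6h_0) = -1. So S'(0) = 6.

6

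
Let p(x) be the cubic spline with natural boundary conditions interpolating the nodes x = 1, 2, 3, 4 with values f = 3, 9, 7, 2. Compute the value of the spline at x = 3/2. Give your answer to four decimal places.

Let M_i = p''(x_i). Step sizes h_i = 1, 1, 1; slopes of the chords Δ_i = (y_(i+1) - y_i)/h_i = 6, -2, -5.
  1·M_0 + 4·M_1 + 1·M_2 = 6(Δ_1 - Δ_0) = -48
  1·M_1 + 4·M_2 + 1·M_3 = 6(Δ_2 - Δ_1) = -18
Natural end conditions: M_0 = M_3 = 0.
Solving the tridiagonal system: M_0 = 0, M_1 = -58/5, M_2 = -8/5, M_3 = 0.
On [1, 2], p(x) = 3 + 119/15·(x - 1) + 0·(x - 1)² - 29/15·(x - 1)³.
With (x - 1) = 1/2: p(3/2) = 269/40.

6.7250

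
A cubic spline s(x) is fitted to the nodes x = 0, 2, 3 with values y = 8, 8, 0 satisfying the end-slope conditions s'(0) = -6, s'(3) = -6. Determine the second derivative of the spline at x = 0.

Write σ_i for s''(x_i). With h_i = 2, 1 and divided differences Δ_i = 0, -8, the continuity of s' gives the tridiagonal system
  2·σ_0 + 6·σ_1 + 1·σ_2 = 6(Δ_1 - Δ_0) = -48
Clamped end conditions give two more equations: 2h_0·σ_0 + h_0·σ_1 = 6(Δ_0 - s'(0)) = 36 and h_1·σ_1 + 2h_1·σ_2 = 6(s'(3) - Δ_1) = 12.
Solving: σ_0 = 17, σ_1 = -16, σ_2 = 14.

17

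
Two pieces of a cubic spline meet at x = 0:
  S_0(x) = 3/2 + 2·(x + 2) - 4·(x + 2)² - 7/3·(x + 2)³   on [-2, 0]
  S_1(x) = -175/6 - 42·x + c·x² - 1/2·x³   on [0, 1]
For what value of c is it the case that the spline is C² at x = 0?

-18

S_0''(x) = -8 - 14·(x + 2), so S_0''(0) = -36. On the right, S_1''(0) = 2c, so c = -18.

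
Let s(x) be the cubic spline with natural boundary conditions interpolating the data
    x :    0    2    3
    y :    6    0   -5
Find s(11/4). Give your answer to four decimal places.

-3.6719

Put M_i = s'' at the i-th knot. Here h = (2, 1) and Δ = (-3, -5), so the interior equations h_(i-1)·M_(i-1) + 2(h_(i-1)+h_i)·M_i + h_i·M_(i+1) = 6(Δ_i − Δ_(i-1)) read
  2·M_0 + 6·M_1 + 1·M_2 = 6(Δ_1 - Δ_0) = -12
Natural end conditions: M_0 = M_2 = 0.
Solving: M_0 = 0, M_1 = -2, M_2 = 0.
On [2, 3], s(x) = 0 - 13/3·(x - 2) - 1·(x - 2)² + 1/3·(x - 2)³.
With (x - 2) = 3/4: s(11/4) = -235/64.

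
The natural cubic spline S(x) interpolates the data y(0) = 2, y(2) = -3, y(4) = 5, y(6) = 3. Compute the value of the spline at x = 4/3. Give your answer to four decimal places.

Put m_i = S'' at the i-th knot. Here h = (2, 2, 2) and Δ = (-5/2, 4, -1), so the interior equations h_(i-1)·m_(i-1) + 2(h_(i-1)+h_i)·m_i + h_i·m_(i+1) = 6(Δ_i − Δ_(i-1)) read
  2·m_0 + 8·m_1 + 2·m_2 = 6(Δ_1 - Δ_0) = 39
  2·m_1 + 8·m_2 + 2·m_3 = 6(Δ_2 - Δ_1) = -30
Natural end conditions: m_0 = m_3 = 0.
Forward elimination and back-substitution give m_0 = 0, m_1 = 31/5, m_2 = -53/10, m_3 = 0.
On [0, 2], S(x) = 2 - 137/30·x + 0·x² + 31/60·x³.
With x = 4/3: S(4/3) = -232/81.

-2.8642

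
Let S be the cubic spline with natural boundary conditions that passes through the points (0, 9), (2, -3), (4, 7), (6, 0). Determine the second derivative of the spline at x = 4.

-9

Write M_i for S''(x_i). With h_i = 2, 2, 2 and divided differences Δ_i = -6, 5, -7/2, the continuity of S' gives the tridiagonal system
  2·M_0 + 8·M_1 + 2·M_2 = 6(Δ_1 - Δ_0) = 66
  2·M_1 + 8·M_2 + 2·M_3 = 6(Δ_2 - Δ_1) = -51
Natural end conditions: M_0 = M_3 = 0.
Hence M_0 = 0, M_1 = 21/2, M_2 = -9, M_3 = 0.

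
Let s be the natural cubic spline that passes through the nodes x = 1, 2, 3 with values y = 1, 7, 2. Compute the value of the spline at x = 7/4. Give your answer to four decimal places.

6.4023

Let σ_i = s''(x_i). Step sizes h_i = 1, 1; slopes of the chords Δ_i = (y_(i+1) - y_i)/h_i = 6, -5.
  1·σ_0 + 4·σ_1 + 1·σ_2 = 6(Δ_1 - Δ_0) = -66
Natural end conditions: σ_0 = σ_2 = 0.
Forward elimination and back-substitution give σ_0 = 0, σ_1 = -33/2, σ_2 = 0.
On [1, 2], s(x) = 1 + 35/4·(x - 1) + 0·(x - 1)² - 11/4·(x - 1)³.
With (x - 1) = 3/4: s(7/4) = 1639/256.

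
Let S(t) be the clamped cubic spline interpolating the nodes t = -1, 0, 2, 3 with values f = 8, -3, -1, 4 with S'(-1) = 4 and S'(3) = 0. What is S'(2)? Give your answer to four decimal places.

Let M_i = S''(x_i). Step sizes h_i = 1, 2, 1; slopes of the chords Δ_i = (y_(i+1) - y_i)/h_i = -11, 1, 5.
  1·M_0 + 6·M_1 + 2·M_2 = 6(Δ_1 - Δ_0) = 72
  2·M_1 + 6·M_2 + 1·M_3 = 6(Δ_2 - Δ_1) = 24
Clamped end conditions give two more equations: 2h_0·M_0 + h_0·M_1 = 6(Δ_0 - S'(-1)) = -90 and h_2·M_2 + 2h_2·M_3 = 6(S'(3) - Δ_2) = -30.
Forward elimination and back-substitution give M_0 = -1952/35, M_1 = 754/35, M_2 = -26/35, M_3 = -512/35.
On [2, 3], S'(t) = b_2 + 2c_2·(t - 2) + 3d_2·(t - 2)² with b_2 = Δ_2 - h_2(2M_2 + M_3)/6 = 269/35, c_2 = M_2/2 = -13/35, d_2 = (M_3 - M_2)/(6h_2) = -81/35. So S'(2) = 269/35.

7.6857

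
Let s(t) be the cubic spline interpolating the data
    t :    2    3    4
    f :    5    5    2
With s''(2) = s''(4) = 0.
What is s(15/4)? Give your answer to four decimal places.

2.9258

Let M_i = s''(x_i). Step sizes h_i = 1, 1; slopes of the chords Δ_i = (y_(i+1) - y_i)/h_i = 0, -3.
  1·M_0 + 4·M_1 + 1·M_2 = 6(Δ_1 - Δ_0) = -18
Natural end conditions: M_0 = M_2 = 0.
Hence M_0 = 0, M_1 = -9/2, M_2 = 0.
On [3, 4], s(t) = 5 - 3/2·(t - 3) - 9/4·(t - 3)² + 3/4·(t - 3)³.
With (t - 3) = 3/4: s(15/4) = 749/256.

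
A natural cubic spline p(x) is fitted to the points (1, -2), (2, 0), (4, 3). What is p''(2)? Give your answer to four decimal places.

With σ_i denoting the second derivative at x_i, h_i = 1, 2, and Δ_i = (y_(i+1) − y_i)/h_i = 2, 3/2:
  1·σ_0 + 6·σ_1 + 2·σ_2 = 6(Δ_1 - Δ_0) = -3
Natural end conditions: σ_0 = σ_2 = 0.
Solving the tridiagonal system: σ_0 = 0, σ_1 = -1/2, σ_2 = 0.

-0.5000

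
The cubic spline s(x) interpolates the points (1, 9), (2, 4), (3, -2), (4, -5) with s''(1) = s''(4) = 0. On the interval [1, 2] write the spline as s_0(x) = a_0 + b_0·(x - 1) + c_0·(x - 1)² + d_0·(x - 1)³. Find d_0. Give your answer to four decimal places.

Let m_i = s''(x_i). Step sizes h_i = 1, 1, 1; slopes of the chords Δ_i = (y_(i+1) - y_i)/h_i = -5, -6, -3.
  1·m_0 + 4·m_1 + 1·m_2 = 6(Δ_1 - Δ_0) = -6
  1·m_1 + 4·m_2 + 1·m_3 = 6(Δ_2 - Δ_1) = 18
Natural end conditions: m_0 = m_3 = 0.
Hence m_0 = 0, m_1 = -14/5, m_2 = 26/5, m_3 = 0.
On [1, 2], with s_0(x) = a_0 + b_0·(x - 1) + c_0·(x - 1)² + d_0·(x - 1)³: c_0 = m_0/2 = 0, d_0 = (m_1 - m_0)/(6h_0) = -7/15, b_0 = Δ_0 - h_0(2m_0 + m_1)/6 = -68/15.

-0.4667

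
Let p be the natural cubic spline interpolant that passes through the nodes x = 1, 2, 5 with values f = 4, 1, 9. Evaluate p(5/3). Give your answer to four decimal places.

1.7377

With σ_i denoting the second derivative at x_i, h_i = 1, 3, and Δ_i = (y_(i+1) − y_i)/h_i = -3, 8/3:
  1·σ_0 + 8·σ_1 + 3·σ_2 = 6(Δ_1 - Δ_0) = 34
Natural end conditions: σ_0 = σ_2 = 0.
Solving the tridiagonal system: σ_0 = 0, σ_1 = 17/4, σ_2 = 0.
On [1, 2], p(x) = 4 - 89/24·(x - 1) + 0·(x - 1)² + 17/24·(x - 1)³.
With (x - 1) = 2/3: p(5/3) = 563/324.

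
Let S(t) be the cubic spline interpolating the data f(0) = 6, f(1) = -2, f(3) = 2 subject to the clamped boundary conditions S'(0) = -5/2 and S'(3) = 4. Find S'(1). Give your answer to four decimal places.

-6.8333

With M_i denoting the second derivative at x_i, h_i = 1, 2, and Δ_i = (y_(i+1) − y_i)/h_i = -8, 2:
  1·M_0 + 6·M_1 + 2·M_2 = 6(Δ_1 - Δ_0) = 60
Clamped end conditions give two more equations: 2h_0·M_0 + h_0·M_1 = 6(Δ_0 - S'(0)) = -33 and h_1·M_1 + 2h_1·M_2 = 6(S'(3) - Δ_1) = 12.
Solving: M_0 = -73/3, M_1 = 47/3, M_2 = -29/6.
On [1, 3], S'(t) = b_1 + 2c_1·(t - 1) + 3d_1·(t - 1)² with b_1 = Δ_1 - h_1(2M_1 + M_2)/6 = -41/6, c_1 = M_1/2 = 47/6, d_1 = (M_2 - M_1)/(6h_1) = -41/24. So S'(1) = -41/6.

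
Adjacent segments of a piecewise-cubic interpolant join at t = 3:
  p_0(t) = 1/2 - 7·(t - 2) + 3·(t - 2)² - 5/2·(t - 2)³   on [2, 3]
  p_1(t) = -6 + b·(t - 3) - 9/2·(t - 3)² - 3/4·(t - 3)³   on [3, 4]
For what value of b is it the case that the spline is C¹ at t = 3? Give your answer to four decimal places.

-8.5000

p_0'(t) = -7 + 6·(t - 2) - 15/2·(t - 2)², so p_0'(3) = -17/2. On the right, p_1'(3) = b, so b = -17/2.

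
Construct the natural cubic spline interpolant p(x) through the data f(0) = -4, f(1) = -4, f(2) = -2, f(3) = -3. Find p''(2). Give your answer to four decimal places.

-5.6000

Let σ_i = p''(x_i). Step sizes h_i = 1, 1, 1; slopes of the chords Δ_i = (y_(i+1) - y_i)/h_i = 0, 2, -1.
  1·σ_0 + 4·σ_1 + 1·σ_2 = 6(Δ_1 - Δ_0) = 12
  1·σ_1 + 4·σ_2 + 1·σ_3 = 6(Δ_2 - Δ_1) = -18
Natural end conditions: σ_0 = σ_3 = 0.
Solving the tridiagonal system: σ_0 = 0, σ_1 = 22/5, σ_2 = -28/5, σ_3 = 0.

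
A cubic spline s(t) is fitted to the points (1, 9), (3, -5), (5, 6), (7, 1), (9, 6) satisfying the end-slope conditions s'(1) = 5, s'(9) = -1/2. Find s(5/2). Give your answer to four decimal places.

With M_i denoting the second derivative at x_i, h_i = 2, 2, 2, 2, and Δ_i = (y_(i+1) − y_i)/h_i = -7, 11/2, -5/2, 5/2:
  2·M_0 + 8·M_1 + 2·M_2 = 6(Δ_1 - Δ_0) = 75
  2·M_1 + 8·M_2 + 2·M_3 = 6(Δ_2 - Δ_1) = -48
  2·M_2 + 8·M_3 + 2·M_4 = 6(Δ_3 - Δ_2) = 30
Clamped end conditions give two more equations: 2h_0·M_0 + h_0·M_1 = 6(Δ_0 - s'(1)) = -72 and h_3·M_3 + 2h_3·M_4 = 6(s'(9) - Δ_3) = -18.
Solving the tridiagonal system: M_0 = -779/28, M_1 = 275/14, M_2 = -53/4, M_3 = 131/14, M_4 = -257/28.
On [1, 3], s(t) = 9 + 5·(t - 1) - 779/56·(t - 1)² + 443/112·(t - 1)³.
With (t - 1) = 3/2: s(5/2) = -1299/896.

-1.4498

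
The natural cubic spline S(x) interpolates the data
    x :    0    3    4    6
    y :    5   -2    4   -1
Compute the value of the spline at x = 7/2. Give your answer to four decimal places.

1.1423

Let M_i = S''(x_i). Step sizes h_i = 3, 1, 2; slopes of the chords Δ_i = (y_(i+1) - y_i)/h_i = -7/3, 6, -5/2.
  3·M_0 + 8·M_1 + 1·M_2 = 6(Δ_1 - Δ_0) = 50
  1·M_1 + 6·M_2 + 2·M_3 = 6(Δ_2 - Δ_1) = -51
Natural end conditions: M_0 = M_3 = 0.
Solving: M_0 = 0, M_1 = 351/47, M_2 = -458/47, M_3 = 0.
On [3, 4], S(x) = -2 + 724/141·(x - 3) + 351/94·(x - 3)² - 809/282·(x - 3)³.
With (x - 3) = 1/2: S(7/2) = 859/752.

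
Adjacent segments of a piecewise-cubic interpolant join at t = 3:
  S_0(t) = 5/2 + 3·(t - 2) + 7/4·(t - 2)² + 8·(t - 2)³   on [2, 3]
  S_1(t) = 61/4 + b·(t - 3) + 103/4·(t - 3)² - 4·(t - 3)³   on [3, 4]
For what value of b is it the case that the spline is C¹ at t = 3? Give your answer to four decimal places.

S_0'(t) = 3 + 7/2·(t - 2) + 24·(t - 2)², so S_0'(3) = 61/2. On the right, S_1'(3) = b, so b = 61/2.

30.5000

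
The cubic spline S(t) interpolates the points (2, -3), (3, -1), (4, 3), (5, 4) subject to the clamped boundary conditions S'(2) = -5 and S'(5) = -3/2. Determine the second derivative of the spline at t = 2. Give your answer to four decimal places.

Put σ_i = S'' at the i-th knot. Here h = (1, 1, 1) and Δ = (2, 4, 1), so the interior equations h_(i-1)·σ_(i-1) + 2(h_(i-1)+h_i)·σ_i + h_i·σ_(i+1) = 6(Δ_i − Δ_(i-1)) read
  1·σ_0 + 4·σ_1 + 1·σ_2 = 6(Δ_1 - Δ_0) = 12
  1·σ_1 + 4·σ_2 + 1·σ_3 = 6(Δ_2 - Δ_1) = -18
Clamped end conditions give two more equations: 2h_0·σ_0 + h_0·σ_1 = 6(Δ_0 - S'(2)) = 42 and h_2·σ_2 + 2h_2·σ_3 = 6(S'(5) - Δ_2) = -15.
Forward elimination and back-substitution give σ_0 = 329/15, σ_1 = -28/15, σ_2 = -37/15, σ_3 = -94/15.

21.9333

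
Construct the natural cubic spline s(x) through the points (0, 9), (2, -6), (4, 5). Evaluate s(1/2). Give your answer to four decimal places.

Write m_i for s''(x_i). With h_i = 2, 2 and divided differences Δ_i = -15/2, 11/2, the continuity of s' gives the tridiagonal system
  2·m_0 + 8·m_1 + 2·m_2 = 6(Δ_1 - Δ_0) = 78
Natural end conditions: m_0 = m_2 = 0.
Hence m_0 = 0, m_1 = 39/4, m_2 = 0.
On [0, 2], s(x) = 9 - 43/4·x + 0·x² + 13/16·x³.
With x = 1/2: s(1/2) = 477/128.

3.7266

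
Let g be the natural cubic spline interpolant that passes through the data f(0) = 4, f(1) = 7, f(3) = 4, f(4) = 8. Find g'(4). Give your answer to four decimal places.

Put M_i = g'' at the i-th knot. Here h = (1, 2, 1) and Δ = (3, -3/2, 4), so the interior equations h_(i-1)·M_(i-1) + 2(h_(i-1)+h_i)·M_i + h_i·M_(i+1) = 6(Δ_i − Δ_(i-1)) read
  1·M_0 + 6·M_1 + 2·M_2 = 6(Δ_1 - Δ_0) = -27
  2·M_1 + 6·M_2 + 1·M_3 = 6(Δ_2 - Δ_1) = 33
Natural end conditions: M_0 = M_3 = 0.
Hence M_0 = 0, M_1 = -57/8, M_2 = 63/8, M_3 = 0.
On [3, 4], g'(t) = b_2 + 2c_2·(t - 3) + 3d_2·(t - 3)² with b_2 = Δ_2 - h_2(2M_2 + M_3)/6 = 11/8, c_2 = M_2/2 = 63/16, d_2 = (M_3 - M_2)/(6h_2) = -21/16. So g'(4) = 85/16.

5.3125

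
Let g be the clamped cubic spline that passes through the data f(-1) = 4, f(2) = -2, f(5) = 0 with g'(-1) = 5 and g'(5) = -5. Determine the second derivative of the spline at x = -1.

-10

With σ_i denoting the second derivative at x_i, h_i = 3, 3, and Δ_i = (y_(i+1) − y_i)/h_i = -2, 2/3:
  3·σ_0 + 12·σ_1 + 3·σ_2 = 6(Δ_1 - Δ_0) = 16
Clamped end conditions give two more equations: 2h_0·σ_0 + h_0·σ_1 = 6(Δ_0 - g'(-1)) = -42 and h_1·σ_1 + 2h_1·σ_2 = 6(g'(5) - Δ_1) = -34.
Solving the tridiagonal system: σ_0 = -10, σ_1 = 6, σ_2 = -26/3.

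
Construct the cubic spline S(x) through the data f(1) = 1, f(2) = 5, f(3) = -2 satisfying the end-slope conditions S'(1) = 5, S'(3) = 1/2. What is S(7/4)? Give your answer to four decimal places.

5.1191

With M_i denoting the second derivative at x_i, h_i = 1, 1, and Δ_i = (y_(i+1) − y_i)/h_i = 4, -7:
  1·M_0 + 4·M_1 + 1·M_2 = 6(Δ_1 - Δ_0) = -66
Clamped end conditions give two more equations: 2h_0·M_0 + h_0·M_1 = 6(Δ_0 - S'(1)) = -6 and h_1·M_1 + 2h_1·M_2 = 6(S'(3) - Δ_1) = 45.
Solving: M_0 = 45/4, M_1 = -57/2, M_2 = 147/4.
On [1, 2], S(x) = 1 + 5·(x - 1) + 45/8·(x - 1)² - 53/8·(x - 1)³.
With (x - 1) = 3/4: S(7/4) = 2621/512.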